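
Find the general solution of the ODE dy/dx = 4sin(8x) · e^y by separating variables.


Separate: e^(-y) dy = 4sin(8x) dx.
Integrate: -e^(-y) = -(1/2)cos(8x) + C₀.
Rearrange: e^(-y) = (1/2)cos(8x) + C.


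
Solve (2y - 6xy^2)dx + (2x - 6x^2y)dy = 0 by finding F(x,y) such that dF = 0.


Check exactness: ∂M/∂y = 2 - 12xy and ∂N/∂x = 2 - 12xy; equal, so the equation is exact.
Integrate M with respect to x (treating y as constant): ∫M dx = 2xy - 3x^2y^2 + h(y).
Differentiate w.r.t. y and set equal to N: all terms match, so h'(y) = 0 and h is a constant absorbed into C.
General solution: 2xy - 3x^2y^2 = C.


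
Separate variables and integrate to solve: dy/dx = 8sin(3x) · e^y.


Separate: e^(-y) dy = 8sin(3x) dx.
Integrate: -e^(-y) = -(8/3)cos(3x) + C₀.
Rearrange: e^(-y) = (8/3)cos(3x) + C.


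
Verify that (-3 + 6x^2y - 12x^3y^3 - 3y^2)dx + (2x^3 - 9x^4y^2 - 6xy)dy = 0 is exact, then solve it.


Check exactness: ∂M/∂y = 6x^2 - 36x^3y^2 - 6y and ∂N/∂x = 6x^2 - 36x^3y^2 - 6y; equal, so the equation is exact.
Integrate M with respect to x (treating y as constant): ∫M dx = -3x + 2x^3y - 3x^4y^3 - 3xy^2 + h(y).
Differentiate w.r.t. y and set equal to N: all terms match, so h'(y) = 0 and h is a constant absorbed into C.
General solution: -3x + 2x^3y - 3x^4y^3 - 3xy^2 = C.


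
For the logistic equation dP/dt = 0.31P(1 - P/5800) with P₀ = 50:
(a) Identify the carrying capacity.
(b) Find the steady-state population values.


Logistic ODE dP/dt = 0.31P(1 - P/5800) has equilibria where dP/dt = 0, i.e. P = 0 or P = 5800.
The coefficient (1 - P/K) = 0 when P = K, identifying K = 5800 as the carrying capacity.
(a) K = 5800; (b) equilibria P = 0 and P = 5800.


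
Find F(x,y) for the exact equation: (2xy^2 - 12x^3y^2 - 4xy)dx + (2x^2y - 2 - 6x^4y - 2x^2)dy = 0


Check exactness: ∂M/∂y = 4xy - 24x^3y - 4x and ∂N/∂x = 4xy - 24x^3y - 4x; equal, so the equation is exact.
Integrate M with respect to x (treating y as constant): ∫M dx = x^2y^2 - 3x^4y^2 - 2x^2y + h(y).
Differentiate w.r.t. y and set equal to N: the x-dependent terms already match, leaving h'(y) = -2. Integrate: h(y) = -2y.
So F(x,y) = x^2y^2 - 2y - 3x^4y^2 - 2x^2y.
General solution: x^2y^2 - 2y - 3x^4y^2 - 2x^2y = C.


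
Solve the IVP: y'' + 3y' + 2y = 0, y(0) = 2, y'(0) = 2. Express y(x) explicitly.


Characteristic roots of r² + 3r + 2 = 0 are -1, -2.
General solution y = c₁ e^(-x) + c₂ e^(-2x).
Apply y(0) = 2: c₁ + c₂ = 2. Apply y'(0) = 2: -1 c₁ - 2 c₂ = 2.
Solve: c₁ = 6, c₂ = -4.
Particular solution: y = 6e^(-x) - 4e^(-2x).


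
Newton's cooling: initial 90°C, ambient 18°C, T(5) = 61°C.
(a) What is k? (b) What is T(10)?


Newton's law: T(t) = T_a + (T₀ - T_a)e^(-kt).
(a) Use T(5) = 61: (61 - 18)/(90 - 18) = e^(-k·5), so k = -ln(0.597)/5 ≈ 0.1031.
(b) Apply k to t = 10: T(10) = 18 + (72)e^(-1.031) ≈ 43.7°C.


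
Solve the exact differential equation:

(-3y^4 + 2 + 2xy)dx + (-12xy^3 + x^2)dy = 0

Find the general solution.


Check exactness: ∂M/∂y = -12y^3 + 2x and ∂N/∂x = -12y^3 + 2x; equal, so the equation is exact.
Integrate M with respect to x (treating y as constant): ∫M dx = -3xy^4 + 2x + x^2y + h(y).
Differentiate w.r.t. y and set equal to N: all terms match, so h'(y) = 0 and h is a constant absorbed into C.
General solution: -3xy^4 + 2x + x^2y = C.


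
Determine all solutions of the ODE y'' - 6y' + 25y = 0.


Characteristic equation: r² - 6r + 25 = 0.
Discriminant is negative; roots r = 3 ± 4i (complex conjugate pair).
General solution uses e^(α x)(C₁ cos(β x) + C₂ sin(β x)): y = e^(3x)(C₁cos(4x) + C₂sin(4x)).


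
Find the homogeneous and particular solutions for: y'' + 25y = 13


Homogeneous part: r² + 25 = 0 ⇒ r = ±5i, so y_h = C₁cos(5x) + C₂sin(5x).
Try constant y_p = A; plug in: 25A = 13 ⇒ A = 13/25.
General solution: y = C₁cos(5x) + C₂sin(5x) + 13/25.


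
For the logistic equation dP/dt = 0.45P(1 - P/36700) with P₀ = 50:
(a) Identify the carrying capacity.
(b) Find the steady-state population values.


Logistic ODE dP/dt = 0.45P(1 - P/36700) has equilibria where dP/dt = 0, i.e. P = 0 or P = 36700.
The coefficient (1 - P/K) = 0 when P = K, identifying K = 36700 as the carrying capacity.
(a) K = 36700; (b) equilibria P = 0 and P = 36700.


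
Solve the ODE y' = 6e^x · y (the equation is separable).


Separate variables: dy/y = 6e^x dx.
Integrate: ln|y| = 6e^x + C₀.
Exponentiate: y = Ce^(6e^x).


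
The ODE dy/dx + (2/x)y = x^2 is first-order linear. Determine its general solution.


P(x) = 2/x ⇒ μ = x^2.
(x^2 y)' = x^4 ⇒ x^2 y = x^5/(5) + C.
Solve for y: y = (1/5)x^3 + C/x^2.


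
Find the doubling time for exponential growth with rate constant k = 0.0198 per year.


Exponential growth: P(t) = P₀ e^(0.0198t). Set P(t)/P₀ = 2: e^(0.0198t) = 2.
Solve: t = ln(2)/0.0198 ≈ 35.01 years.


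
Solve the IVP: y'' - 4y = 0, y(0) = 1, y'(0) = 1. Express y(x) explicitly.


Characteristic roots of r² - 4 = 0 are -2, 2.
General solution y = c₁ e^(-2x) + c₂ e^(2x).
Apply y(0) = 1: c₁ + c₂ = 1. Apply y'(0) = 1: -2 c₁ + 2 c₂ = 1.
Solve: c₁ = 1/4, c₂ = 3/4.
Particular solution: y = (1/4)e^(-2x) + (3/4)e^(2x).


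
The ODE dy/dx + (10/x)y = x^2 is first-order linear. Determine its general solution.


P(x) = 10/x ⇒ μ = x^10.
(x^10 y)' = x^10·x^2 = x^12.
Integrate: x^10 y = x^13/(13) + C.
Solve for y: y = (1/13)x^3 + C/x^10.


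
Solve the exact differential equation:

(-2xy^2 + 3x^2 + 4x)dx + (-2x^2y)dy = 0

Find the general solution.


Check exactness: ∂M/∂y = -4xy and ∂N/∂x = -4xy; equal, so the equation is exact.
Integrate M with respect to x (treating y as constant): ∫M dx = -x^2y^2 + x^3 + 2x^2 + h(y).
Differentiate w.r.t. y and set equal to N: all terms match, so h'(y) = 0 and h is a constant absorbed into C.
General solution: -x^2y^2 + x^3 + 2x^2 = C.


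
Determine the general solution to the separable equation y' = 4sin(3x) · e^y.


Separate: e^(-y) dy = 4sin(3x) dx.
Integrate: -e^(-y) = -(4/3)cos(3x) + C₀.
Rearrange: e^(-y) = (4/3)cos(3x) + C.


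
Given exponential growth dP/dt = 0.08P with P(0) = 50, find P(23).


The ODE dP/dt = 0.08P has solution P(t) = P(0)e^(0.08t).
Substitute P(0) = 50 and t = 23: P(23) = 50 e^(1.84) ≈ 315.


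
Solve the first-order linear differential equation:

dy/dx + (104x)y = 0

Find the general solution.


P(x) = 104x ⇒ μ = e^(52x²).
Q(x) = 0 so μ y is constant: y = Ce^(-52x²).


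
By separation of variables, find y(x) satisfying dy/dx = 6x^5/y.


Separate variables: y dy = 6x^5 dx.
Integrate both sides: y²/2 = x^6 + C₀.
Multiply by 2: y² = 2x^6 + C.


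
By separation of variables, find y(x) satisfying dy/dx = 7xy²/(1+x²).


Separate: dy/y² = 7x/(1+x²) dx.
Integrate LHS: ∫ dy/y² = -1/y.
Integrate RHS via u = 1+x²: (7/2)ln(1+x²) + C.
Result: -1/y = (7/2)ln(1+x²) + C.


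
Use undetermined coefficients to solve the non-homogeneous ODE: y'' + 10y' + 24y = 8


Characteristic roots of r² + 10r + 24 = 0 are -6, -4.
y_h = C₁e^(-6x) + C₂e^(-4x).
Constant forcing; try y_p = A. Then 24A = 8 ⇒ A = 1/3.
General solution: y = C₁e^(-6x) + C₂e^(-4x) + 1/3.


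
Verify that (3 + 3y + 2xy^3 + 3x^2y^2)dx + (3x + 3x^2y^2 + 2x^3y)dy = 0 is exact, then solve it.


Check exactness: ∂M/∂y = 3 + 6xy^2 + 6x^2y and ∂N/∂x = 3 + 6xy^2 + 6x^2y; equal, so the equation is exact.
Integrate M with respect to x (treating y as constant): ∫M dx = 3x + 3xy + x^2y^3 + x^3y^2 + h(y).
Differentiate w.r.t. y and set equal to N: all terms match, so h'(y) = 0 and h is a constant absorbed into C.
General solution: 3x + 3xy + x^2y^3 + x^3y^2 = C.


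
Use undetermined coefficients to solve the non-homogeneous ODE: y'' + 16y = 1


Homogeneous part: r² + 16 = 0 ⇒ r = ±4i, so y_h = C₁cos(4x) + C₂sin(4x).
Try constant y_p = A; plug in: 16A = 1 ⇒ A = 1/16.
General solution: y = C₁cos(4x) + C₂sin(4x) + 1/16.


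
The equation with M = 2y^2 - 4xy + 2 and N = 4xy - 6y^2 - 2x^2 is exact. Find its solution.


Check exactness: ∂M/∂y = 4y - 4x and ∂N/∂x = 4y - 4x; equal, so the equation is exact.
Integrate M with respect to x (treating y as constant): ∫M dx = 2xy^2 - 2x^2y + 2x + h(y).
Differentiate w.r.t. y and set equal to N: the x-dependent terms already match, leaving h'(y) = -6y^2. Integrate: h(y) = -2y^3.
So F(x,y) = 2xy^2 - 2y^3 - 2x^2y + 2x.
General solution: 2xy^2 - 2y^3 - 2x^2y + 2x = C.


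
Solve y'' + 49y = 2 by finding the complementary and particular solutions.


Homogeneous part: r² + 49 = 0 ⇒ r = ±7i, so y_h = C₁cos(7x) + C₂sin(7x).
Try constant y_p = A; plug in: 49A = 2 ⇒ A = 2/49.
General solution: y = C₁cos(7x) + C₂sin(7x) + 2/49.


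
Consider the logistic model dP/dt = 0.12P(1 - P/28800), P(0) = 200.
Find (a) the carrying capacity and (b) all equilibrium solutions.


Logistic ODE dP/dt = 0.12P(1 - P/28800) has equilibria where dP/dt = 0, i.e. P = 0 or P = 28800.
The coefficient (1 - P/K) = 0 when P = K, identifying K = 28800 as the carrying capacity.
(a) K = 28800; (b) equilibria P = 0 and P = 28800.


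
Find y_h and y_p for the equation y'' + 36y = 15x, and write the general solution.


Homogeneous: r² + 36 = 0 ⇒ r = ±6i, y_h = C₁cos(6x) + C₂sin(6x).
Polynomial forcing; try y_p = Ax + B. Then y_p'' + 36 y_p = 36(Ax + B) = 15x, so B = 0 and A = 5/12.
General solution: y = C₁cos(6x) + C₂sin(6x) + (5/12)x.


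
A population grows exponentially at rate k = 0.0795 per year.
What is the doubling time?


Exponential growth: P(t) = P₀ e^(0.0795t). Set P(t)/P₀ = 2: e^(0.0795t) = 2.
Solve: t = ln(2)/0.0795 ≈ 8.72 years.


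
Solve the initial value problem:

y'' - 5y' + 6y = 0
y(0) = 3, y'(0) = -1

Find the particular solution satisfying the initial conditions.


Characteristic roots of r² - 5r + 6 = 0 are 2, 3.
General solution y = c₁ e^(2x) + c₂ e^(3x).
Apply y(0) = 3: c₁ + c₂ = 3. Apply y'(0) = -1: 2 c₁ + 3 c₂ = -1.
Solve: c₁ = 10, c₂ = -7.
Particular solution: y = 10e^(2x) - 7e^(3x).


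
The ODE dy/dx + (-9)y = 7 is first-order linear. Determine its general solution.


P(x) = -9 ⇒ μ = e^(-9x).
(μ y)' = 7e^(-9x) ⇒ μ y = -(7/9)e^(-9x) + C.
Divide by μ: y = -7/9 + Ce^(9x).


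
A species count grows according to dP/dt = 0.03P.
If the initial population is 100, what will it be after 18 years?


The ODE dP/dt = 0.03P has solution P(t) = P(0)e^(0.03t).
Substitute P(0) = 100 and t = 18: P(18) = 100 e^(0.54) ≈ 172.


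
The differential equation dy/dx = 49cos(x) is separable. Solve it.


g(y) = 1, so integrate directly: y = ∫ 49cos(x) dx = 49sin(x) + C.


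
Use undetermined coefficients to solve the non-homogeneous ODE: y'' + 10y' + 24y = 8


Characteristic roots of r² + 10r + 24 = 0 are -4, -6.
y_h = C₁e^(-4x) + C₂e^(-6x).
Constant forcing; try y_p = A. Then 24A = 8 ⇒ A = 1/3.
General solution: y = C₁e^(-4x) + C₂e^(-6x) + 1/3.


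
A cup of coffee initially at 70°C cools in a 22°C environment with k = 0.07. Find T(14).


Newton's law: dT/dt = -k(T - T_a) has solution T(t) = T_a + (T₀ - T_a)e^(-kt).
Plug in T_a = 22, T₀ = 70, k = 0.07, t = 14: T(14) = 22 + (48)e^(-0.98) ≈ 40.0°C.


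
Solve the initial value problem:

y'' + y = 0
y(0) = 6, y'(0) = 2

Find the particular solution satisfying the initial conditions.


Characteristic roots of r² + 1 = 0 are ±1i, so y = C₁cos(x) + C₂sin(x).
Apply y(0) = 6: C₁ = 6. Differentiate and apply y'(0) = 2: 1·C₂ = 2, so C₂ = 2.
Particular solution: y = 6cos(x) + 2sin(x).


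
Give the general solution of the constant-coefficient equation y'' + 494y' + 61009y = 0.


Characteristic equation: r² + 494r + 61009 = 0, i.e. (r + 247)² = 0.
Repeated root r = -247; include an x factor for the second linearly independent solution.
General solution: y = (C₁ + C₂x)e^(-247x).


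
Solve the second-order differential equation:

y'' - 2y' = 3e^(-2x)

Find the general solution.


Characteristic roots of r² - 2r = 0 are 2, 0.
y_h = C₁e^(2x) + C₂.
Forcing exponent -2 is not a characteristic root; try y_p = Ae^(-2x).
Substitute: A·(4 + (-2)·-2 + (0)) = A·8 = 3, so A = 3/8.
General solution: y = C₁e^(2x) + C₂ + (3/8)e^(-2x).


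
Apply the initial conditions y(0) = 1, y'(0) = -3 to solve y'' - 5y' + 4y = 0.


Characteristic roots of r² - 5r + 4 = 0 are 1, 4.
General solution y = c₁ e^(x) + c₂ e^(4x).
Apply y(0) = 1: c₁ + c₂ = 1. Apply y'(0) = -3: 1 c₁ + 4 c₂ = -3.
Solve: c₁ = 7/3, c₂ = -4/3.
Particular solution: y = (7/3)e^(x) - (4/3)e^(4x).


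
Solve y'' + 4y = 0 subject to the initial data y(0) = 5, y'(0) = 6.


Characteristic roots of r² + 4 = 0 are ±2i, so y = C₁cos(2x) + C₂sin(2x).
Apply y(0) = 5: C₁ = 5. Differentiate and apply y'(0) = 6: 2·C₂ = 6, so C₂ = 3.
Particular solution: y = 5cos(2x) + 3sin(2x).


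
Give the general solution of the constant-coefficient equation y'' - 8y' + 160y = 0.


Characteristic equation: r² - 8r + 160 = 0.
Discriminant is negative; roots r = 4 ± 12i (complex conjugate pair).
General solution uses e^(α x)(C₁ cos(β x) + C₂ sin(β x)): y = e^(4x)(C₁cos(12x) + C₂sin(12x)).


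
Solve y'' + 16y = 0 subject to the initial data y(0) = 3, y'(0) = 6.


Characteristic roots of r² + 16 = 0 are ±4i, so y = C₁cos(4x) + C₂sin(4x).
Apply y(0) = 3: C₁ = 3. Differentiate and apply y'(0) = 6: 4·C₂ = 6, so C₂ = 3/2.
Particular solution: y = 3cos(4x) + (3/2)sin(4x).


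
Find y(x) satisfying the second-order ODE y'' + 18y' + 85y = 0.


Characteristic equation: r² + 18r + 85 = 0.
Discriminant is negative; roots r = -9 ± 2i (complex conjugate pair).
General solution uses e^(α x)(C₁ cos(β x) + C₂ sin(β x)): y = e^(-9x)(C₁cos(2x) + C₂sin(2x)).


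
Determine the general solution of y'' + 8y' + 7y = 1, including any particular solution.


Characteristic roots of r² + 8r + 7 = 0 are -7, -1.
y_h = C₁e^(-7x) + C₂e^(-x).
Constant forcing; try y_p = A. Then 7A = 1 ⇒ A = 1/7.
General solution: y = C₁e^(-7x) + C₂e^(-x) + 1/7.


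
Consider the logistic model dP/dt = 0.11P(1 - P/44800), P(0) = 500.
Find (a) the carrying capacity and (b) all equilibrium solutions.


Logistic ODE dP/dt = 0.11P(1 - P/44800) has equilibria where dP/dt = 0, i.e. P = 0 or P = 44800.
The coefficient (1 - P/K) = 0 when P = K, identifying K = 44800 as the carrying capacity.
(a) K = 44800; (b) equilibria P = 0 and P = 44800.


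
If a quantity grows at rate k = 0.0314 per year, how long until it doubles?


Exponential growth: P(t) = P₀ e^(0.0314t). Set P(t)/P₀ = 2: e^(0.0314t) = 2.
Solve: t = ln(2)/0.0314 ≈ 22.07 years.


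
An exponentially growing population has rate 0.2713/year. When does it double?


Exponential growth: P(t) = P₀ e^(0.2713t). Set P(t)/P₀ = 2: e^(0.2713t) = 2.
Solve: t = ln(2)/0.2713 ≈ 2.55 years.


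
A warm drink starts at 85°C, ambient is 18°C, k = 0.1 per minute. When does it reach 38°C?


From T(t) = T_a + (T₀ - T_a)e^(-kt), set T(t) = 38:
(38 - 18) / (85 - 18) = e^(-0.1t), so t = -ln(0.299)/0.1 ≈ 12.1 minutes.


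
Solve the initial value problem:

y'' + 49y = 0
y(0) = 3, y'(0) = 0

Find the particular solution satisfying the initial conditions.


Characteristic roots of r² + 49 = 0 are ±7i, so y = C₁cos(7x) + C₂sin(7x).
Apply y(0) = 3: C₁ = 3. Differentiate and apply y'(0) = 0: 7·C₂ = 0, so C₂ = 0.
Particular solution: y = 3cos(7x).


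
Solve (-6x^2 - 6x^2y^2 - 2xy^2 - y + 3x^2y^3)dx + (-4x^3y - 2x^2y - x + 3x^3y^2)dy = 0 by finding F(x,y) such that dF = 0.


Check exactness: ∂M/∂y = -12x^2y - 4xy - 1 + 9x^2y^2 and ∂N/∂x = -12x^2y - 4xy - 1 + 9x^2y^2; equal, so the equation is exact.
Integrate M with respect to x (treating y as constant): ∫M dx = -2x^3 - 2x^3y^2 - x^2y^2 - xy + x^3y^3 + h(y).
Differentiate w.r.t. y and set equal to N: all terms match, so h'(y) = 0 and h is a constant absorbed into C.
General solution: -2x^3 - 2x^3y^2 - x^2y^2 - xy + x^3y^3 = C.


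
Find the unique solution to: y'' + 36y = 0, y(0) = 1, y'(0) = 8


Characteristic roots of r² + 36 = 0 are ±6i, so y = C₁cos(6x) + C₂sin(6x).
Apply y(0) = 1: C₁ = 1. Differentiate and apply y'(0) = 8: 6·C₂ = 8, so C₂ = 4/3.
Particular solution: y = cos(6x) + (4/3)sin(6x).


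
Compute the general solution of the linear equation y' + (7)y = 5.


P(x) = 7, Q(x) = 5; integrating factor μ = e^(7x).
(μ y)' = 5e^(7x) ⇒ μ y = (5/7)e^(7x) + C.
Divide by μ: y = 5/7 + Ce^(-7x).


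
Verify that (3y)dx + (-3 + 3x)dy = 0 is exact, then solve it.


Check exactness: ∂M/∂y = 3 and ∂N/∂x = 3; equal, so the equation is exact.
Integrate M with respect to x (treating y as constant): ∫M dx = 3xy + h(y).
Differentiate w.r.t. y and set equal to N: the x-dependent terms already match, leaving h'(y) = -3. Integrate: h(y) = -3y.
So F(x,y) = -3y + 3xy.
General solution: -3y + 3xy = C.


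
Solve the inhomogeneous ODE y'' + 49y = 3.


Homogeneous part: r² + 49 = 0 ⇒ r = ±7i, so y_h = C₁cos(7x) + C₂sin(7x).
Try constant y_p = A; plug in: 49A = 3 ⇒ A = 3/49.
General solution: y = C₁cos(7x) + C₂sin(7x) + 3/49.


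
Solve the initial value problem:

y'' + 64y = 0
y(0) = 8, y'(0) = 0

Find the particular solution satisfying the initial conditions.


Characteristic roots of r² + 64 = 0 are ±8i, so y = C₁cos(8x) + C₂sin(8x).
Apply y(0) = 8: C₁ = 8. Differentiate and apply y'(0) = 0: 8·C₂ = 0, so C₂ = 0.
Particular solution: y = 8cos(8x).


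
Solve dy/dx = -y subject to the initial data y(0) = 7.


General solution of y' = -y is y = Ce^(-x).
Apply y(0) = 7: C = 7.
Particular solution: y = 7e^(-x).


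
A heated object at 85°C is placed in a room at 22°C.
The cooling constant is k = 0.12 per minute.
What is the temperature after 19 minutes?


Newton's law: dT/dt = -k(T - T_a) has solution T(t) = T_a + (T₀ - T_a)e^(-kt).
Plug in T_a = 22, T₀ = 85, k = 0.12, t = 19: T(19) = 22 + (63)e^(-2.28) ≈ 28.4°C.


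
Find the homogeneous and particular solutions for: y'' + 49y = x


Homogeneous: r² + 49 = 0 ⇒ r = ±7i, y_h = C₁cos(7x) + C₂sin(7x).
Polynomial forcing; try y_p = Ax + B. Then y_p'' + 49 y_p = 49(Ax + B) = x, so B = 0 and A = 1/49.
General solution: y = C₁cos(7x) + C₂sin(7x) + (1/49)x.


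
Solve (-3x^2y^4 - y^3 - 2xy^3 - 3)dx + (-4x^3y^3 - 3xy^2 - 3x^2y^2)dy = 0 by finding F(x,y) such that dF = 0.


Check exactness: ∂M/∂y = -12x^2y^3 - 3y^2 - 6xy^2 and ∂N/∂x = -12x^2y^3 - 3y^2 - 6xy^2; equal, so the equation is exact.
Integrate M with respect to x (treating y as constant): ∫M dx = -x^3y^4 - xy^3 - x^2y^3 - 3x + h(y).
Differentiate w.r.t. y and set equal to N: all terms match, so h'(y) = 0 and h is a constant absorbed into C.
General solution: -x^3y^4 - xy^3 - x^2y^3 - 3x = C.


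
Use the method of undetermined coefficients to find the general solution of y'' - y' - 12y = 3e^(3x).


Characteristic roots of r² - r - 12 = 0 are 4, -3.
y_h = C₁e^(4x) + C₂e^(-3x).
Forcing exponent 3 is not a characteristic root; try y_p = Ae^(3x).
Substitute: A·(9 + (-1)·3 + (-12)) = A·-6 = 3, so A = -1/2.
General solution: y = C₁e^(4x) + C₂e^(-3x) - (1/2)e^(3x).


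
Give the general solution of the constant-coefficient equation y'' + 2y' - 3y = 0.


Characteristic equation: r² + 2r - 3 = 0.
Factor: (r - 1)(r + 3) = 0 ⇒ r = 1, -3 (distinct real).
General solution: y = C₁e^(x) + C₂e^(-3x).


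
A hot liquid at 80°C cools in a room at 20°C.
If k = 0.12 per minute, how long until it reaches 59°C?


From T(t) = T_a + (T₀ - T_a)e^(-kt), set T(t) = 59:
(59 - 20) / (80 - 20) = e^(-0.12t), so t = -ln(0.650)/0.12 ≈ 3.6 minutes.


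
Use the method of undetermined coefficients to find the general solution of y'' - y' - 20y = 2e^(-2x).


Characteristic roots of r² - r - 20 = 0 are 5, -4.
y_h = C₁e^(5x) + C₂e^(-4x).
Forcing exponent -2 is not a characteristic root; try y_p = Ae^(-2x).
Substitute: A·(4 + (-1)·-2 + (-20)) = A·-14 = 2, so A = -1/7.
General solution: y = C₁e^(5x) + C₂e^(-4x) - (1/7)e^(-2x).


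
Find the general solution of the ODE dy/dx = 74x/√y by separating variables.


Separate: √y dy = 74x dx.
Integrate: (2/3)y^(3/2) = 37x² + C.


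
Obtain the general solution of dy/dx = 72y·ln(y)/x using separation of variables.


Separate: dy/[y ln(y)] = 72 dx/x.
Substitute u = ln(y): du/u = 72 dx/x.
Integrate: ln|ln(y)| = 72ln|x| + C₀, hence ln(y) = C·x^72.


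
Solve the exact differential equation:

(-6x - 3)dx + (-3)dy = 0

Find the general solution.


Check exactness: ∂M/∂y = 0 and ∂N/∂x = 0; equal, so the equation is exact.
Integrate M with respect to x (treating y as constant): ∫M dx = -3x^2 - 3x + h(y).
Differentiate w.r.t. y and set equal to N: the x-dependent terms already match, leaving h'(y) = -3. Integrate: h(y) = -3y.
So F(x,y) = -3y - 3x^2 - 3x.
General solution: -3y - 3x^2 - 3x = C.


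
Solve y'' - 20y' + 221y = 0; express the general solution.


Characteristic equation: r² - 20r + 221 = 0.
Discriminant is negative; roots r = 10 ± 11i (complex conjugate pair).
General solution uses e^(α x)(C₁ cos(β x) + C₂ sin(β x)): y = e^(10x)(C₁cos(11x) + C₂sin(11x)).


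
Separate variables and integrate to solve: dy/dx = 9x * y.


Separate variables: dy/y = 9x dx.
Integrate: ln|y| = (9/2)x^2 + C₀.
Exponentiate: y = Ce^((9/2)x^2).


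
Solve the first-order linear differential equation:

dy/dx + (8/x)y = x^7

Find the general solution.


P(x) = 8/x ⇒ μ = x^8.
(x^8 y)' = x^8·x^7 = x^15.
Integrate: x^8 y = x^16/(16) + C.
Solve for y: y = (1/16)x^8 + C/x^8.


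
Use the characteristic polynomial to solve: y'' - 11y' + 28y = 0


Characteristic equation: r² - 11r + 28 = 0.
Factor: (r - 7)(r - 4) = 0 ⇒ r = 7, 4 (distinct real).
General solution: y = C₁e^(7x) + C₂e^(4x).


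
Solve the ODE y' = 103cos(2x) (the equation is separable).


g(y) = 1, so integrate directly: y = ∫ 103cos(2x) dx = (103/2)sin(2x) + C.


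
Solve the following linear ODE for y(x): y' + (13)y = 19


P(x) = 13, Q(x) = 19; integrating factor μ = e^(13x).
(μ y)' = 19e^(13x) ⇒ μ y = (19/13)e^(13x) + C.
Divide by μ: y = 19/13 + Ce^(-13x).


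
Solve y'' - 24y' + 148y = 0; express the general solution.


Characteristic equation: r² - 24r + 148 = 0.
Discriminant is negative; roots r = 12 ± 2i (complex conjugate pair).
General solution uses e^(α x)(C₁ cos(β x) + C₂ sin(β x)): y = e^(12x)(C₁cos(2x) + C₂sin(2x)).


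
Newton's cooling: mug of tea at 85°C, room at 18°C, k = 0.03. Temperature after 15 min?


Newton's law: dT/dt = -k(T - T_a) has solution T(t) = T_a + (T₀ - T_a)e^(-kt).
Plug in T_a = 18, T₀ = 85, k = 0.03, t = 15: T(15) = 18 + (67)e^(-0.45) ≈ 60.7°C.


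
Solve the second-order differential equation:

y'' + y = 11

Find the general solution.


Homogeneous part: r² + 1 = 0 ⇒ r = ±1i, so y_h = C₁cos(x) + C₂sin(x).
Try constant y_p = A; plug in: 1A = 11 ⇒ A = 11.
General solution: y = C₁cos(x) + C₂sin(x) + 11.


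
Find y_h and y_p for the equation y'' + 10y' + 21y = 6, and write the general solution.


Characteristic roots of r² + 10r + 21 = 0 are -7, -3.
y_h = C₁e^(-7x) + C₂e^(-3x).
Constant forcing; try y_p = A. Then 21A = 6 ⇒ A = 2/7.
General solution: y = C₁e^(-7x) + C₂e^(-3x) + 2/7.


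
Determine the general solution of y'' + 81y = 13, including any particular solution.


Homogeneous part: r² + 81 = 0 ⇒ r = ±9i, so y_h = C₁cos(9x) + C₂sin(9x).
Try constant y_p = A; plug in: 81A = 13 ⇒ A = 13/81.
General solution: y = C₁cos(9x) + C₂sin(9x) + 13/81.


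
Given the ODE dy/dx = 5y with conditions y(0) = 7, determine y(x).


General solution of y' = 5y is y = Ce^(5x).
Apply y(0) = 7: C = 7.
Particular solution: y = 7e^(5x).


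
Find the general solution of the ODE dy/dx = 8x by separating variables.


Integrate both sides with respect to x: y = ∫ 8x dx = 4x^2 + C.


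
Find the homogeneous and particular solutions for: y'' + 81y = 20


Homogeneous part: r² + 81 = 0 ⇒ r = ±9i, so y_h = C₁cos(9x) + C₂sin(9x).
Try constant y_p = A; plug in: 81A = 20 ⇒ A = 20/81.
General solution: y = C₁cos(9x) + C₂sin(9x) + 20/81.


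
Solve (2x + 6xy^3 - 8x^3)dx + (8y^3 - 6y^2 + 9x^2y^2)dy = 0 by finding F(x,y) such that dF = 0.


Check exactness: ∂M/∂y = 18xy^2 and ∂N/∂x = 18xy^2; equal, so the equation is exact.
Integrate M with respect to x (treating y as constant): ∫M dx = x^2 + 3x^2y^3 - 2x^4 + h(y).
Differentiate w.r.t. y and set equal to N: the x-dependent terms already match, leaving h'(y) = 8y^3 - 6y^2. Integrate: h(y) = 2y^4 - 2y^3.
So F(x,y) = 2y^4 + x^2 - 2y^3 + 3x^2y^3 - 2x^4.
General solution: 2y^4 + x^2 - 2y^3 + 3x^2y^3 - 2x^4 = C.


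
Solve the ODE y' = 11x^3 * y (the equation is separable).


Separate variables: dy/y = 11x^3 dx.
Integrate: ln|y| = (11/4)x^4 + C₀.
Exponentiate: y = Ce^((11/4)x^4).


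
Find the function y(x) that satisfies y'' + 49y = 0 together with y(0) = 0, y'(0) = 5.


Characteristic roots of r² + 49 = 0 are ±7i, so y = C₁cos(7x) + C₂sin(7x).
Apply y(0) = 0: C₁ = 0. Differentiate and apply y'(0) = 5: 7·C₂ = 5, so C₂ = 5/7.
Particular solution: y = (5/7)sin(7x).


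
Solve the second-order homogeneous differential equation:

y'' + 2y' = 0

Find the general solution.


Characteristic equation: r² + 2r = 0.
Factor: (r - 0)(r + 2) = 0 ⇒ r = 0, -2 (distinct real).
General solution: y = C₁ + C₂e^(-2x).


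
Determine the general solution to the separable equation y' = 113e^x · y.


Separate variables: dy/y = 113e^x dx.
Integrate: ln|y| = 113e^x + C₀.
Exponentiate: y = Ce^(113e^x).


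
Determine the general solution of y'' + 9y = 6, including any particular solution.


Homogeneous part: r² + 9 = 0 ⇒ r = ±3i, so y_h = C₁cos(3x) + C₂sin(3x).
Try constant y_p = A; plug in: 9A = 6 ⇒ A = 2/3.
General solution: y = C₁cos(3x) + C₂sin(3x) + 2/3.


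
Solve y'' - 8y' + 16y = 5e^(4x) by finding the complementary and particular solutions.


Characteristic polynomial (r - 4)² = 0; repeated root r = 4.
y_h = (C₁ + C₂x)e^(4x). Forcing matches the repeated root (resonance), so try y_p = Ax² e^(4x).
Substitute and solve for A: 2A = 5, so A = 5/2.
General solution: y = (C₁ + C₂x + (5/2)x²)e^(4x).


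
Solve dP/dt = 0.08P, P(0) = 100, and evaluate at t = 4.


The ODE dP/dt = 0.08P has solution P(t) = P(0)e^(0.08t).
Substitute P(0) = 100 and t = 4: P(4) = 100 e^(0.32) ≈ 138.


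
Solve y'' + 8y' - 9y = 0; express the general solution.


Characteristic equation: r² + 8r - 9 = 0.
Factor: (r - 1)(r + 9) = 0 ⇒ r = 1, -9 (distinct real).
General solution: y = C₁e^(x) + C₂e^(-9x).


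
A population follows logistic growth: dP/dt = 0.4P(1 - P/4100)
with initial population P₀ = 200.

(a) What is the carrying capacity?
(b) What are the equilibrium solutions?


Logistic ODE dP/dt = 0.4P(1 - P/4100) has equilibria where dP/dt = 0, i.e. P = 0 or P = 4100.
The coefficient (1 - P/K) = 0 when P = K, identifying K = 4100 as the carrying capacity.
(a) K = 4100; (b) equilibria P = 0 and P = 4100.


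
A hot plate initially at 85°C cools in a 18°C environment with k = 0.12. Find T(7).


Newton's law: dT/dt = -k(T - T_a) has solution T(t) = T_a + (T₀ - T_a)e^(-kt).
Plug in T_a = 18, T₀ = 85, k = 0.12, t = 7: T(7) = 18 + (67)e^(-0.84) ≈ 46.9°C.


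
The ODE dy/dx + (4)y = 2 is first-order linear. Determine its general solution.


P(x) = 4, Q(x) = 2; integrating factor μ = e^(4x).
(μ y)' = 2e^(4x) ⇒ μ y = (1/2)e^(4x) + C.
Divide by μ: y = 1/2 + Ce^(-4x).


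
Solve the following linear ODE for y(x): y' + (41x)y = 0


P(x) = 41x ⇒ μ = e^((41/2)x²).
Q(x) = 0 so μ y is constant: y = Ce^(-(41/2)x²).


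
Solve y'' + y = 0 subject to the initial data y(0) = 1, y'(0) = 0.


Characteristic roots of r² + 1 = 0 are ±1i, so y = C₁cos(x) + C₂sin(x).
Apply y(0) = 1: C₁ = 1. Differentiate and apply y'(0) = 0: 1·C₂ = 0, so C₂ = 0.
Particular solution: y = cos(x).


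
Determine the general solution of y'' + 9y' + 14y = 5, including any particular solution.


Characteristic roots of r² + 9r + 14 = 0 are -7, -2.
y_h = C₁e^(-7x) + C₂e^(-2x).
Constant forcing; try y_p = A. Then 14A = 5 ⇒ A = 5/14.
General solution: y = C₁e^(-7x) + C₂e^(-2x) + 5/14.


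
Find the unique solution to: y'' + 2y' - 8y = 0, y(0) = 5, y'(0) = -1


Characteristic roots of r² + 2r - 8 = 0 are -4, 2.
General solution y = c₁ e^(-4x) + c₂ e^(2x).
Apply y(0) = 5: c₁ + c₂ = 5. Apply y'(0) = -1: -4 c₁ + 2 c₂ = -1.
Solve: c₁ = 11/6, c₂ = 19/6.
Particular solution: y = (11/6)e^(-4x) + (19/6)e^(2x).


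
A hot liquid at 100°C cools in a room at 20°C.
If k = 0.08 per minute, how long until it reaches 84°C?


From T(t) = T_a + (T₀ - T_a)e^(-kt), set T(t) = 84:
(84 - 20) / (100 - 20) = e^(-0.08t), so t = -ln(0.800)/0.08 ≈ 2.8 minutes.


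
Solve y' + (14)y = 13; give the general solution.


P(x) = 14, Q(x) = 13; integrating factor μ = e^(14x).
(μ y)' = 13e^(14x) ⇒ μ y = (13/14)e^(14x) + C.
Divide by μ: y = 13/14 + Ce^(-14x).


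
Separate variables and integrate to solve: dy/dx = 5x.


Integrate both sides with respect to x: y = ∫ 5x dx = (5/2)x^2 + C.


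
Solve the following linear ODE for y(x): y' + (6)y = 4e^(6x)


P(x) = 6 ⇒ μ = e^(6x).
(μ y)' = 4e^(12x) ⇒ μ y = (4/12)e^(12x) + C.
Divide by μ: y = (1/3)e^(6x) + Ce^(-6x).


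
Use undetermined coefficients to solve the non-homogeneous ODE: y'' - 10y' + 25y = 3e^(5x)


Characteristic polynomial (r - 5)² = 0; repeated root r = 5.
y_h = (C₁ + C₂x)e^(5x). Forcing matches the repeated root (resonance), so try y_p = Ax² e^(5x).
Substitute and solve for A: 2A = 3, so A = 3/2.
General solution: y = (C₁ + C₂x + (3/2)x²)e^(5x).


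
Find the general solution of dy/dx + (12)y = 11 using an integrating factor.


P(x) = 12, Q(x) = 11; integrating factor μ = e^(12x).
(μ y)' = 11e^(12x) ⇒ μ y = (11/12)e^(12x) + C.
Divide by μ: y = 11/12 + Ce^(-12x).


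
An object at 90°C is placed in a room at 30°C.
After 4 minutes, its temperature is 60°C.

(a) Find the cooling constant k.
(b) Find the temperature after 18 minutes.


Newton's law: T(t) = T_a + (T₀ - T_a)e^(-kt).
(a) Use T(4) = 60: (60 - 30)/(90 - 30) = e^(-k·4), so k = -ln(0.500)/4 ≈ 0.1733.
(b) Apply k to t = 18: T(18) = 30 + (60)e^(-3.119) ≈ 32.7°C.


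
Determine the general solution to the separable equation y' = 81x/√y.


Separate: √y dy = 81x dx.
Integrate: (2/3)y^(3/2) = (81/2)x² + C.


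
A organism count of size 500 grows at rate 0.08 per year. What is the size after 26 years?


The ODE dP/dt = 0.08P has solution P(t) = P(0)e^(0.08t).
Substitute P(0) = 500 and t = 26: P(26) = 500 e^(2.08) ≈ 4002.


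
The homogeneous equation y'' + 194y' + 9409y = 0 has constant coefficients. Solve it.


Characteristic equation: r² + 194r + 9409 = 0, i.e. (r + 97)² = 0.
Repeated root r = -97; include an x factor for the second linearly independent solution.
General solution: y = (C₁ + C₂x)e^(-97x).


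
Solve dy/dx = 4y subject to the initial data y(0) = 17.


General solution of y' = 4y is y = Ce^(4x).
Apply y(0) = 17: C = 17.
Particular solution: y = 17e^(4x).


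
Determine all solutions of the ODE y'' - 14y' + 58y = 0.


Characteristic equation: r² - 14r + 58 = 0.
Discriminant is negative; roots r = 7 ± 3i (complex conjugate pair).
General solution uses e^(α x)(C₁ cos(β x) + C₂ sin(β x)): y = e^(7x)(C₁cos(3x) + C₂sin(3x)).


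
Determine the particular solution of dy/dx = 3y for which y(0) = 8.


General solution of y' = 3y is y = Ce^(3x).
Apply y(0) = 8: C = 8.
Particular solution: y = 8e^(3x).


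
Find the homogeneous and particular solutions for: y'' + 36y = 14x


Homogeneous: r² + 36 = 0 ⇒ r = ±6i, y_h = C₁cos(6x) + C₂sin(6x).
Polynomial forcing; try y_p = Ax + B. Then y_p'' + 36 y_p = 36(Ax + B) = 14x, so B = 0 and A = 7/18.
General solution: y = C₁cos(6x) + C₂sin(6x) + (7/18)x.


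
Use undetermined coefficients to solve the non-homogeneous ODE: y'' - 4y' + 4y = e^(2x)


Characteristic polynomial (r - 2)² = 0; repeated root r = 2.
y_h = (C₁ + C₂x)e^(2x). Forcing matches the repeated root (resonance), so try y_p = Ax² e^(2x).
Substitute and solve for A: 2A = 1, so A = 1/2.
General solution: y = (C₁ + C₂x + (1/2)x²)e^(2x).


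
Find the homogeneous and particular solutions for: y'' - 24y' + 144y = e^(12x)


Characteristic polynomial (r - 12)² = 0; repeated root r = 12.
y_h = (C₁ + C₂x)e^(12x). Forcing matches the repeated root (resonance), so try y_p = Ax² e^(12x).
Substitute and solve for A: 2A = 1, so A = 1/2.
General solution: y = (C₁ + C₂x + (1/2)x²)e^(12x).


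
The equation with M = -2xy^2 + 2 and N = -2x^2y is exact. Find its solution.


Check exactness: ∂M/∂y = -4xy and ∂N/∂x = -4xy; equal, so the equation is exact.
Integrate M with respect to x (treating y as constant): ∫M dx = -x^2y^2 + 2x + h(y).
Differentiate w.r.t. y and set equal to N: all terms match, so h'(y) = 0 and h is a constant absorbed into C.
General solution: -x^2y^2 + 2x = C.


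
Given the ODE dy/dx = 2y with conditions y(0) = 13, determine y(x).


General solution of y' = 2y is y = Ce^(2x).
Apply y(0) = 13: C = 13.
Particular solution: y = 13e^(2x).


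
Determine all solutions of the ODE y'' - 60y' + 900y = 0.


Characteristic equation: r² - 60r + 900 = 0, i.e. (r - 30)² = 0.
Repeated root r = 30; include an x factor for the second linearly independent solution.
General solution: y = (C₁ + C₂x)e^(30x).


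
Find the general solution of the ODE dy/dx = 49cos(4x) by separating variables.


g(y) = 1, so integrate directly: y = ∫ 49cos(4x) dx = (49/4)sin(4x) + C.


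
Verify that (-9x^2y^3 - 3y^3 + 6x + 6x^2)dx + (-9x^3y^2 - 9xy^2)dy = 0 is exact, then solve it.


Check exactness: ∂M/∂y = -27x^2y^2 - 9y^2 and ∂N/∂x = -27x^2y^2 - 9y^2; equal, so the equation is exact.
Integrate M with respect to x (treating y as constant): ∫M dx = -3x^3y^3 - 3xy^3 + 3x^2 + 2x^3 + h(y).
Differentiate w.r.t. y and set equal to N: all terms match, so h'(y) = 0 and h is a constant absorbed into C.
General solution: -3x^3y^3 - 3xy^3 + 3x^2 + 2x^3 = C.


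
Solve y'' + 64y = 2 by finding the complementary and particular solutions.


Homogeneous part: r² + 64 = 0 ⇒ r = ±8i, so y_h = C₁cos(8x) + C₂sin(8x).
Try constant y_p = A; plug in: 64A = 2 ⇒ A = 1/32.
General solution: y = C₁cos(8x) + C₂sin(8x) + 1/32.


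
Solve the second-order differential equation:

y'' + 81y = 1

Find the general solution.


Homogeneous part: r² + 81 = 0 ⇒ r = ±9i, so y_h = C₁cos(9x) + C₂sin(9x).
Try constant y_p = A; plug in: 81A = 1 ⇒ A = 1/81.
General solution: y = C₁cos(9x) + C₂sin(9x) + 1/81.


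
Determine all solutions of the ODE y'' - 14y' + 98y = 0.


Characteristic equation: r² - 14r + 98 = 0.
Discriminant is negative; roots r = 7 ± 7i (complex conjugate pair).
General solution uses e^(α x)(C₁ cos(β x) + C₂ sin(β x)): y = e^(7x)(C₁cos(7x) + C₂sin(7x)).


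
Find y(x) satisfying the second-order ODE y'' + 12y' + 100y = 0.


Characteristic equation: r² + 12r + 100 = 0.
Discriminant is negative; roots r = -6 ± 8i (complex conjugate pair).
General solution uses e^(α x)(C₁ cos(β x) + C₂ sin(β x)): y = e^(-6x)(C₁cos(8x) + C₂sin(8x)).


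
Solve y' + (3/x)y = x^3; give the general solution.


P(x) = 3/x ⇒ μ = x^3.
(x^3 y)' = x^3·x^3 = x^6.
Integrate: x^3 y = x^7/(7) + C.
Solve for y: y = (1/7)x^4 + C/x^3.


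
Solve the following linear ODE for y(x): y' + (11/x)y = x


P(x) = 11/x ⇒ μ = x^11.
(x^11 y)' = x^12 ⇒ x^11 y = x^13/(13) + C.
Solve for y: y = (1/13)x^2 + C/x^11.


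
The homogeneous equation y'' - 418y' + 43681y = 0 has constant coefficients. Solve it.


Characteristic equation: r² - 418r + 43681 = 0, i.e. (r - 209)² = 0.
Repeated root r = 209; include an x factor for the second linearly independent solution.
General solution: y = (C₁ + C₂x)e^(209x).


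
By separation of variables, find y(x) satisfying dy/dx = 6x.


Integrate both sides with respect to x: y = ∫ 6x dx = 3x^2 + C.


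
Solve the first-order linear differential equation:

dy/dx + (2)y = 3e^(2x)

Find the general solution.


P(x) = 2 ⇒ μ = e^(2x).
(μ y)' = 3e^(4x) ⇒ μ y = (3/4)e^(4x) + C.
Divide by μ: y = (3/4)e^(2x) + Ce^(-2x).


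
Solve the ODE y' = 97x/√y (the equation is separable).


Separate: √y dy = 97x dx.
Integrate: (2/3)y^(3/2) = (97/2)x² + C.


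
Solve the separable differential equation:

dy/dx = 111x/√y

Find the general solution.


Separate: √y dy = 111x dx.
Integrate: (2/3)y^(3/2) = (111/2)x² + C.


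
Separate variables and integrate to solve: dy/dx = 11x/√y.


Separate: √y dy = 11x dx.
Integrate: (2/3)y^(3/2) = (11/2)x² + C.


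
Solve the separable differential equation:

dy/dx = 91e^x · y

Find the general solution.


Separate variables: dy/y = 91e^x dx.
Integrate: ln|y| = 91e^x + C₀.
Exponentiate: y = Ce^(91e^x).


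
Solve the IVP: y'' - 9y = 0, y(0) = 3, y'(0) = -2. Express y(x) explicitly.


Characteristic roots of r² - 9 = 0 are 3, -3.
General solution y = c₁ e^(3x) + c₂ e^(-3x).
Apply y(0) = 3: c₁ + c₂ = 3. Apply y'(0) = -2: 3 c₁ - 3 c₂ = -2.
Solve: c₁ = 7/6, c₂ = 11/6.
Particular solution: y = (7/6)e^(3x) + (11/6)e^(-3x).


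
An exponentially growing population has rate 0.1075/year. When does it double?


Exponential growth: P(t) = P₀ e^(0.1075t). Set P(t)/P₀ = 2: e^(0.1075t) = 2.
Solve: t = ln(2)/0.1075 ≈ 6.45 years.


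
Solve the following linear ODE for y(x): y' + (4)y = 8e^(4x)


P(x) = 4 ⇒ μ = e^(4x).
(μ y)' = 8e^(8x) ⇒ μ y = (8/8)e^(8x) + C.
Divide by μ: y = e^(4x) + Ce^(-4x).


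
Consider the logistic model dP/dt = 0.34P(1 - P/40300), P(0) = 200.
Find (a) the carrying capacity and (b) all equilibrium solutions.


Logistic ODE dP/dt = 0.34P(1 - P/40300) has equilibria where dP/dt = 0, i.e. P = 0 or P = 40300.
The coefficient (1 - P/K) = 0 when P = K, identifying K = 40300 as the carrying capacity.
(a) K = 40300; (b) equilibria P = 0 and P = 40300.


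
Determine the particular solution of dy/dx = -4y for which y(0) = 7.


General solution of y' = -4y is y = Ce^(-4x).
Apply y(0) = 7: C = 7.
Particular solution: y = 7e^(-4x).


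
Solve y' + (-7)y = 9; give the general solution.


P(x) = -7 ⇒ μ = e^(-7x).
(μ y)' = 9e^(-7x) ⇒ μ y = -(9/7)e^(-7x) + C.
Divide by μ: y = -9/7 + Ce^(7x).


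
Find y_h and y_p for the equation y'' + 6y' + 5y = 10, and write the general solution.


Characteristic roots of r² + 6r + 5 = 0 are -5, -1.
y_h = C₁e^(-5x) + C₂e^(-x).
Constant forcing; try y_p = A. Then 5A = 10 ⇒ A = 2.
General solution: y = C₁e^(-5x) + C₂e^(-x) + 2.


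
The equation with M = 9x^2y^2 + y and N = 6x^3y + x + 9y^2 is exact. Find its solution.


Check exactness: ∂M/∂y = 18x^2y + 1 and ∂N/∂x = 18x^2y + 1; equal, so the equation is exact.
Integrate M with respect to x (treating y as constant): ∫M dx = 3x^3y^2 + xy + h(y).
Differentiate w.r.t. y and set equal to N: the x-dependent terms already match, leaving h'(y) = 9y^2. Integrate: h(y) = 3y^3.
So F(x,y) = 3x^3y^2 + xy + 3y^3.
General solution: 3x^3y^2 + xy + 3y^3 = C.


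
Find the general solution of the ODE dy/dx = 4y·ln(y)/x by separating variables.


Separate: dy/[y ln(y)] = 4 dx/x.
Substitute u = ln(y): du/u = 4 dx/x.
Integrate: ln|ln(y)| = 4ln|x| + C₀, hence ln(y) = C·x^4.
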